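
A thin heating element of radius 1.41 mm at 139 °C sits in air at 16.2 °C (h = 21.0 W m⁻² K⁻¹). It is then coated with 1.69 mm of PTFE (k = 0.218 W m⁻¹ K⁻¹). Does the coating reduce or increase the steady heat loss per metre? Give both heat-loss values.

Critical radius for a cylinder: r_cr = k/h = 0.0104 m = 1.04 cm.
Outer radius after coating: r₂ = 0.00141 + 0.00169 = 0.00310 m.
Since r₁ < r_cr and r₂ ≤ r_cr, the coating moves toward the maximum at r_cr — heat loss rises.
Bare: R = 1/(2πr₁h) = 5.375 m·K/W; Q = 122.8/5.375 = 22.8 W/m.
Coated: R = R_cond + R_conv = 3.020 m·K/W; Q = 122.8/3.020 = 40.7 W/m.

increases: 22.8 → 40.7 W/m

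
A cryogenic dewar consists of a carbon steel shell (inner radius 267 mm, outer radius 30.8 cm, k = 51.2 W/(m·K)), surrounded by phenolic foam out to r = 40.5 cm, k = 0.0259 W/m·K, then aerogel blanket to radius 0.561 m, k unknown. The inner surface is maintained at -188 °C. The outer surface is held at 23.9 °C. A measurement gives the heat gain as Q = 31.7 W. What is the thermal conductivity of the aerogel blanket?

ΣR = ΔT/Q = |-188 − 23.9|/31.7 = 6.685 K/W
Known resistances:
  R_carbon steel = (1/0.267 − 1/0.308)/(4πk) = 0.4986/(4π·51.2) = 7.749×10^-4 K/W
  R_phenolic foam = (1/0.308 − 1/0.405)/(4πk) = 0.7776/(4π·0.0259) = 2.389 K/W
R_aerogel blanket = ΣR − ΣR_known = 6.685 − 2.390 = 4.295 K/W
(1/r₁−1/r₂)/(4πk) = 4.295 ⇒ k = 0.6866/(4π·4.295) = 0.0127 W/m·K

k = 0.0127 W/m·K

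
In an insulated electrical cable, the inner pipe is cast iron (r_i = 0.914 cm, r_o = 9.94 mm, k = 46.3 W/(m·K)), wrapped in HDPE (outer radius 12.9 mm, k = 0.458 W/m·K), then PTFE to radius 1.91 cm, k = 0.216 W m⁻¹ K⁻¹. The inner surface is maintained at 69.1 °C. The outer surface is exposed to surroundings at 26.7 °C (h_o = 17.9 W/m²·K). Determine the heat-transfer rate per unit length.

Resistance network (inner→outer):
  R'_cast iron = ln(0.00994/0.00914)/(2πk) = 0.08391/(2π·46.3) = 2.884×10^-4 m·K/W
  R'_HDPE = ln(0.0129/0.00994)/(2πk) = 0.2607/(2π·0.458) = 0.09058 m·K/W
  R'_PTFE = ln(0.0191/0.0129)/(2πk) = 0.3925/(2π·0.216) = 0.2892 m·K/W
  R'_conv,out = 1/(2πr h) = 1/(2π·0.0191·17.9) = 0.4655 m·K/W
ΣR = 2.884×10^-4 + 0.09058 + 0.2892 + 0.4655 = 0.8456 m·K/W
Q' = ΔT/ΣR = (69.1 °C − 26.7 °C)/0.8456 = 50.1 W/m

Q' = 50.1 W/m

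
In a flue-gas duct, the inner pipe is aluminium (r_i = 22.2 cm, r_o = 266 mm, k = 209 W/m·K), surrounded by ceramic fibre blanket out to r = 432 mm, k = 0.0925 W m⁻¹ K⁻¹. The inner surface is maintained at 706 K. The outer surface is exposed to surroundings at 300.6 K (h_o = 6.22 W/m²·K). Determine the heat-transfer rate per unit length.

Series thermal resistances, inner to outer:
  R'_aluminium = ln(0.266/0.222)/(2πk) = 0.1808/(2π·209) = 1.377×10^-4 m·K/W
  R'_ceramic fibre blanket = ln(0.432/0.266)/(2πk) = 0.4849/(2π·0.0925) = 0.8344 m·K/W
  R'_conv,out = 1/(2πr h) = 1/(2π·0.432·6.22) = 0.05923 m·K/W
ΣR = 1.377×10^-4 + 0.8344 + 0.05923 = 0.8938 m·K/W
Q' = ΔT/ΣR = (706 K − 300.6 K)/0.8938 = 454 W/m

Q' = 454 W/m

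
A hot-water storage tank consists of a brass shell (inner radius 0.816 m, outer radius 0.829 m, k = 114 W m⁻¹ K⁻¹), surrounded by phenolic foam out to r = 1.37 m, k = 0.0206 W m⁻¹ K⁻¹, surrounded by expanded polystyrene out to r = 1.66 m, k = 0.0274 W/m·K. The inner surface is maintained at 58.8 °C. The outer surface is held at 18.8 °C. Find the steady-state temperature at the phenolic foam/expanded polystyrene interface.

T = 25.5 °C

Resistance network (inner→outer):
  R_brass = (1/0.816 − 1/0.829)/(4πk) = 0.01922/(4π·114) = 1.341×10^-5 K/W
  R_phenolic foam = (1/0.829 − 1/1.37)/(4πk) = 0.4763/(4π·0.0206) = 1.840 K/W
  R_expanded polystyrene = (1/1.37 − 1/1.66)/(4πk) = 0.1275/(4π·0.0274) = 0.3703 K/W
ΣR = 1.341×10^-5 + 1.840 + 0.3703 = 2.210 K/W
Q = ΔT/ΣR = (58.8 °C − 18.8 °C)/2.210 = 18.10 W
From the inner boundary to the phenolic foam/expanded polystyrene interface, ΣR_partial = 1.840 K/W.
T_interface = T_in − Q·ΣR_partial = 58.8 °C − (18.10)(1.840) = 25.5 °C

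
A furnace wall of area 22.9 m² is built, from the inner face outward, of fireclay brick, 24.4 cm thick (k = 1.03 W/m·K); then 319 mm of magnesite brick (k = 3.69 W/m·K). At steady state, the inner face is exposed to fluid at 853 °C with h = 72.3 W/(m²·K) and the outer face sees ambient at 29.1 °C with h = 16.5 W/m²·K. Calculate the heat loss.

Q = 47400 W

Series thermal resistances, inner to outer:
  R_conv,in = 1/(hA) = 1/(72.3·22.9) = 6.040×10^-4 K/W
  R_fireclay brick = L/(kA) = 0.244/(1.03·22.9) = 0.01034 K/W
  R_magnesite brick = L/(kA) = 0.319/(3.69·22.9) = 0.003775 K/W
  R_conv,out = 1/(hA) = 1/(16.5·22.9) = 0.002647 K/W
ΣR = 6.040×10^-4 + 0.01034 + 0.003775 + 0.002647 = 0.01737 K/W
Q = ΔT/ΣR = (853 °C − 29.1 °C)/0.01737 = 47400 W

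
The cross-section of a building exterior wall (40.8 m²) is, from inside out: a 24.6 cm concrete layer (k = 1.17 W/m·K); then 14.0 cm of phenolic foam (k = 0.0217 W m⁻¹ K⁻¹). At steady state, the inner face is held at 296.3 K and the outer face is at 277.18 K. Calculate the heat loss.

Q = 117 W

Treat each layer as a resistance in series:
  R_concrete = L/(kA) = 0.246/(1.17·40.8) = 0.005153 K/W
  R_phenolic foam = L/(kA) = 0.140/(0.0217·40.8) = 0.1581 K/W
ΣR = 0.005153 + 0.1581 = 0.1633 K/W
Q = ΔT/ΣR = (296.3 K − 277.18 K)/0.1633 = 117 W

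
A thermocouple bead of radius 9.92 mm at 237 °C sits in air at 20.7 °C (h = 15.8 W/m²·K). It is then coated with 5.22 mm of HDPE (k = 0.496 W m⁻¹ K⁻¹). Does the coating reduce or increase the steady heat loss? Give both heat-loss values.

increases: 4.23 → 7.85 W

Critical radius for a sphere: r_cr = 2k/h = 0.0628 m = 6.28 cm.
Outer radius after coating: r₂ = 0.00992 + 0.00522 = 0.01514 m.
Since r₁ < r_cr and r₂ ≤ r_cr, the coating moves toward the maximum at r_cr — heat loss rises.
Bare: R = 1/(4πr₁²h) = 51.18 K/W; Q = 216.3/51.18 = 4.23 W.
Coated: R = R_cond + R_conv = 27.55 K/W; Q = 216.3/27.55 = 7.85 W.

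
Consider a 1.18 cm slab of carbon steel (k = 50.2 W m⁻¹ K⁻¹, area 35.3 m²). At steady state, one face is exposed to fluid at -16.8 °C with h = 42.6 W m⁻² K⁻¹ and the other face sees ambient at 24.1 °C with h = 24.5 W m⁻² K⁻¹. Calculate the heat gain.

Q = 22400 W

Series thermal resistances, inner to outer:
  R_conv,in = 1/(hA) = 1/(42.6·35.3) = 6.650×10^-4 K/W
  R_carbon steel = L/(kA) = 0.0118/(50.2·35.3) = 6.659×10^-6 K/W
  R_conv,out = 1/(hA) = 1/(24.5·35.3) = 0.001156 K/W
ΣR = 6.650×10^-4 + 6.659×10^-6 + 0.001156 = 0.001828 K/W
Q = ΔT/ΣR = (-16.8 °C − 24.1 °C)/0.001828 = -22400 W
(Negative Q ⇒ heat flows inward; heat gain = 22400 W.)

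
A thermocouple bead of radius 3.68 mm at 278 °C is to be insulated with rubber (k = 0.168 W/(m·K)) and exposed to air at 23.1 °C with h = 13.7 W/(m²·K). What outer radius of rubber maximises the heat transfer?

For a sphere, r_cr = 2k_ins/h = 2·0.168/13.7 = 0.0245 m = 2.45 cm

r_cr = 2.45 cm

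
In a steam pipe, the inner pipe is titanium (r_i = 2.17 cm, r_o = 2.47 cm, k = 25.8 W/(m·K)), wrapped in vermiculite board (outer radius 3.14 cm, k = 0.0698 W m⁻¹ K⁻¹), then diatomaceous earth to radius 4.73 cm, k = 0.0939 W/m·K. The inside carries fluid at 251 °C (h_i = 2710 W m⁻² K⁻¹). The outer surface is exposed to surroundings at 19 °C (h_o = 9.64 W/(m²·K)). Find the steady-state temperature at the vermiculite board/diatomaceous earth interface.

T = 171 °C

Resistance network (inner→outer):
  R'_conv,in = 1/(2πr h) = 1/(2π·0.0217·2710) = 0.002706 m·K/W
  R'_titanium = ln(0.0247/0.0217)/(2πk) = 0.1295/(2π·25.8) = 7.988×10^-4 m·K/W
  R'_vermiculite board = ln(0.0314/0.0247)/(2πk) = 0.2400/(2π·0.0698) = 0.5472 m·K/W
  R'_diatomaceous earth = ln(0.0473/0.0314)/(2πk) = 0.4097/(2π·0.0939) = 0.6944 m·K/W
  R'_conv,out = 1/(2πr h) = 1/(2π·0.0473·9.64) = 0.3490 m·K/W
ΣR = 0.002706 + 7.988×10^-4 + 0.5472 + 0.6944 + 0.3490 = 1.594 m·K/W
Q' = ΔT/ΣR = (251 °C − 19 °C)/1.594 = 145.5 W/m
From the inner boundary to the vermiculite board/diatomaceous earth interface, ΣR_partial = 0.5507 m·K/W.
T_interface = T_in − Q'·ΣR_partial = 251 °C − (145.5)(0.5507) = 171 °C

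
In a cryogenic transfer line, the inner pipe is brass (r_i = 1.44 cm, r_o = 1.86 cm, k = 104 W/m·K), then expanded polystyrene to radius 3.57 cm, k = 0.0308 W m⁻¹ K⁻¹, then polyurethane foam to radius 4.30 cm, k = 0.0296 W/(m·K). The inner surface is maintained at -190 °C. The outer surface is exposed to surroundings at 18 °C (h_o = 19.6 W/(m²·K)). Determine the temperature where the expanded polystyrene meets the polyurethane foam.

Series thermal resistances, inner to outer:
  R'_brass = ln(0.0186/0.0144)/(2πk) = 0.2559/(2π·104) = 3.917×10^-4 m·K/W
  R'_expanded polystyrene = ln(0.0357/0.0186)/(2πk) = 0.6520/(2π·0.0308) = 3.369 m·K/W
  R'_polyurethane foam = ln(0.0430/0.0357)/(2πk) = 0.1860/(2π·0.0296) = 1.000 m·K/W
  R'_conv,out = 1/(2πr h) = 1/(2π·0.0430·19.6) = 0.1888 m·K/W
ΣR = 3.917×10^-4 + 3.369 + 1.000 + 0.1888 = 4.558 m·K/W
Q' = ΔT/ΣR = (-190 °C − 18 °C)/4.558 = -45.63 W/m
From the inner boundary to the expanded polystyrene/polyurethane foam interface, ΣR_partial = 3.369 m·K/W.
T_interface = T_in − Q'·ΣR_partial = -190 °C − (-45.63)(3.369) = -36.3 °C

T = -36.3 °C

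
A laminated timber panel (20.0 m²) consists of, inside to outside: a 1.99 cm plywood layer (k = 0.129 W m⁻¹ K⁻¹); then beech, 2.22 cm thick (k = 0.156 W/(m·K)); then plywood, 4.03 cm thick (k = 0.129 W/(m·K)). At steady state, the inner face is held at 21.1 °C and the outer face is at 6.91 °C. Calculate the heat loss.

Q = 466 W

Series thermal resistances, inner to outer:
  R_plywood = L/(kA) = 0.0199/(0.129·20.0) = 0.007713 K/W
  R_beech = L/(kA) = 0.0222/(0.156·20.0) = 0.007115 K/W
  R_plywood = L/(kA) = 0.0403/(0.129·20.0) = 0.01562 K/W
ΣR = 0.007713 + 0.007115 + 0.01562 = 0.03045 K/W
Q = ΔT/ΣR = (21.1 °C − 6.91 °C)/0.03045 = 466 W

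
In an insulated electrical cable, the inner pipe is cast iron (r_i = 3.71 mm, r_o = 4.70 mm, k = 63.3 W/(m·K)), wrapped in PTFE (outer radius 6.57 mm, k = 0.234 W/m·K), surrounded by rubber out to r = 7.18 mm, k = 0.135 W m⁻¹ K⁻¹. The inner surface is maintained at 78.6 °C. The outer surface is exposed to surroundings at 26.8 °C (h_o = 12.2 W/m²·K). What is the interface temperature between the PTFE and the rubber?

T = 73.1 °C

Resistance network (inner→outer):
  R'_cast iron = ln(0.00470/0.00371)/(2πk) = 0.2365/(2π·63.3) = 5.947×10^-4 m·K/W
  R'_PTFE = ln(0.00657/0.00470)/(2πk) = 0.3350/(2π·0.234) = 0.2278 m·K/W
  R'_rubber = ln(0.00718/0.00657)/(2πk) = 0.08879/(2π·0.135) = 0.1047 m·K/W
  R'_conv,out = 1/(2πr h) = 1/(2π·0.00718·12.2) = 1.817 m·K/W
ΣR = 5.947×10^-4 + 0.2278 + 0.1047 + 1.817 = 2.150 m·K/W
Q' = ΔT/ΣR = (78.6 °C − 26.8 °C)/2.150 = 24.09 W/m
From the inner boundary to the PTFE/rubber interface, ΣR_partial = 0.2284 m·K/W.
T_interface = T_in − Q'·ΣR_partial = 78.6 °C − (24.09)(0.2284) = 73.1 °C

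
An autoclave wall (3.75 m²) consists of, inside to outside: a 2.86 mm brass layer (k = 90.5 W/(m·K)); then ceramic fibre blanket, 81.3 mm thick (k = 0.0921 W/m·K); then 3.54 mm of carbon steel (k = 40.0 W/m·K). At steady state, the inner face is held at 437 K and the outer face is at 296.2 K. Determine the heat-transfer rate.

Q = 598 W

Treat each layer as a resistance in series:
  R_brass = L/(kA) = 0.00286/(90.5·3.75) = 8.427×10^-6 K/W
  R_ceramic fibre blanket = L/(kA) = 0.0813/(0.0921·3.75) = 0.2354 K/W
  R_carbon steel = L/(kA) = 0.00354/(40.0·3.75) = 2.360×10^-5 K/W
ΣR = 8.427×10^-6 + 0.2354 + 2.360×10^-5 = 0.2354 K/W
Q = ΔT/ΣR = (437 K − 296.2 K)/0.2354 = 598 W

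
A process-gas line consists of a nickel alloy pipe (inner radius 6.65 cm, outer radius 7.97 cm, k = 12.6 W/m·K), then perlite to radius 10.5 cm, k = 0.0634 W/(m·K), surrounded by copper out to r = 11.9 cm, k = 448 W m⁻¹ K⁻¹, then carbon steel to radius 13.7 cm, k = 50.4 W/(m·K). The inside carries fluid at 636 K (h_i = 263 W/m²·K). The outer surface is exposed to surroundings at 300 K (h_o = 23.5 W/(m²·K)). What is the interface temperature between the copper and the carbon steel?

T = 322.2 K

Series thermal resistances, inner to outer:
  R'_conv,in = 1/(2πr h) = 1/(2π·0.0665·263) = 0.009100 m·K/W
  R'_nickel alloy = ln(0.0797/0.0665)/(2πk) = 0.1811/(2π·12.6) = 0.002287 m·K/W
  R'_perlite = ln(0.105/0.0797)/(2πk) = 0.2757/(2π·0.0634) = 0.6921 m·K/W
  R'_copper = ln(0.119/0.105)/(2πk) = 0.1252/(2π·448) = 4.447×10^-5 m·K/W
  R'_carbon steel = ln(0.137/0.119)/(2πk) = 0.1409/(2π·50.4) = 4.448×10^-4 m·K/W
  R'_conv,out = 1/(2πr h) = 1/(2π·0.137·23.5) = 0.04943 m·K/W
ΣR = 0.009100 + 0.002287 + 0.6921 + 4.447×10^-5 + 4.448×10^-4 + 0.04943 = 0.7534 m·K/W
Q' = ΔT/ΣR = (636 K − 300 K)/0.7534 = 446.0 W/m
From the inner boundary to the copper/carbon steel interface, ΣR_partial = 0.7035 m·K/W.
T_interface = T_in − Q'·ΣR_partial = 636 K − (446.0)(0.7035) = 322.2 K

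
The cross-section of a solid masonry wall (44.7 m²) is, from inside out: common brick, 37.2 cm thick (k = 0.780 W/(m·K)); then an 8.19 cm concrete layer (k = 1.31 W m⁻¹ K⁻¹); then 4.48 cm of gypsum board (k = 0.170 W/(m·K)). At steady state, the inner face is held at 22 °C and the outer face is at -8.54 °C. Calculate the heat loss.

Treat each layer as a resistance in series:
  R_common brick = L/(kA) = 0.372/(0.780·44.7) = 0.01067 K/W
  R_concrete = L/(kA) = 0.0819/(1.31·44.7) = 0.001399 K/W
  R_gypsum board = L/(kA) = 0.0448/(0.170·44.7) = 0.005896 K/W
ΣR = 0.01067 + 0.001399 + 0.005896 = 0.01797 K/W
Q = ΔT/ΣR = (22 °C − -8.54 °C)/0.01797 = 1700 W

Q = 1700 W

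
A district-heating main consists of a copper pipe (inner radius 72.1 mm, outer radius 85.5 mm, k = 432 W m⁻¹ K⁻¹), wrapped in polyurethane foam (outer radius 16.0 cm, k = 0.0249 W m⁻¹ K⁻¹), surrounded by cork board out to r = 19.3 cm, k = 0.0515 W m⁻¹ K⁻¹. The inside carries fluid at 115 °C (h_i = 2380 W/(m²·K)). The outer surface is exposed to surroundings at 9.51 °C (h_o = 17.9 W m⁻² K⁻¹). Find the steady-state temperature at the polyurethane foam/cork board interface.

T = 23.8 °C

Resistance network (inner→outer):
  R'_conv,in = 1/(2πr h) = 1/(2π·0.0721·2380) = 9.275×10^-4 m·K/W
  R'_copper = ln(0.0855/0.0721)/(2πk) = 0.1705/(2π·432) = 6.280×10^-5 m·K/W
  R'_polyurethane foam = ln(0.160/0.0855)/(2πk) = 0.6267/(2π·0.0249) = 4.005 m·K/W
  R'_cork board = ln(0.193/0.160)/(2πk) = 0.1875/(2π·0.0515) = 0.5795 m·K/W
  R'_conv,out = 1/(2πr h) = 1/(2π·0.193·17.9) = 0.04607 m·K/W
ΣR = 9.275×10^-4 + 6.280×10^-5 + 4.005 + 0.5795 + 0.04607 = 4.632 m·K/W
Q' = ΔT/ΣR = (115 °C − 9.51 °C)/4.632 = 22.77 W/m
From the inner boundary to the polyurethane foam/cork board interface, ΣR_partial = 4.006 m·K/W.
T_interface = T_in − Q'·ΣR_partial = 115 °C − (22.77)(4.006) = 23.8 °C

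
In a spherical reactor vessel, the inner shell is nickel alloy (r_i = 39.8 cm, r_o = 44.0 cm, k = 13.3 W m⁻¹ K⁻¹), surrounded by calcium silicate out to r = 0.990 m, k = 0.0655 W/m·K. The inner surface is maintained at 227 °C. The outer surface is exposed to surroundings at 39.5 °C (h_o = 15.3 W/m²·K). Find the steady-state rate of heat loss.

Treat each layer as a resistance in series:
  R_nickel alloy = (1/0.398 − 1/0.440)/(4πk) = 0.2398/(4π·13.3) = 0.001435 K/W
  R_calcium silicate = (1/0.440 − 1/0.990)/(4πk) = 1.263/(4π·0.0655) = 1.534 K/W
  R_conv,out = 1/(4πr²h) = 1/(4π·0.990²·15.3) = 0.005307 K/W
ΣR = 0.001435 + 1.534 + 0.005307 = 1.541 K/W
Q = ΔT/ΣR = (227 °C − 39.5 °C)/1.541 = 122 W

Q = 122 W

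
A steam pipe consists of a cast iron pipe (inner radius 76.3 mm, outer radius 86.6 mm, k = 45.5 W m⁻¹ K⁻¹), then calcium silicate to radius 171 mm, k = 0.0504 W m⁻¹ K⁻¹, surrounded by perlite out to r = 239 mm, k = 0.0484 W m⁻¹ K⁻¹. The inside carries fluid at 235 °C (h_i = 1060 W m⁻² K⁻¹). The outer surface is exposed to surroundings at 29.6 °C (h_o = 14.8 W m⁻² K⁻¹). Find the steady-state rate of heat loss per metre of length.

Q' = 62.3 W/m

Series thermal resistances, inner to outer:
  R'_conv,in = 1/(2πr h) = 1/(2π·0.0763·1060) = 0.001968 m·K/W
  R'_cast iron = ln(0.0866/0.0763)/(2πk) = 0.1266/(2π·45.5) = 4.429×10^-4 m·K/W
  R'_calcium silicate = ln(0.171/0.0866)/(2πk) = 0.6804/(2π·0.0504) = 2.148 m·K/W
  R'_perlite = ln(0.239/0.171)/(2πk) = 0.3348/(2π·0.0484) = 1.101 m·K/W
  R'_conv,out = 1/(2πr h) = 1/(2π·0.239·14.8) = 0.04499 m·K/W
ΣR = 0.001968 + 4.429×10^-4 + 2.148 + 1.101 + 0.04499 = 3.296 m·K/W
Q' = ΔT/ΣR = (235 °C − 29.6 °C)/3.296 = 62.3 W/m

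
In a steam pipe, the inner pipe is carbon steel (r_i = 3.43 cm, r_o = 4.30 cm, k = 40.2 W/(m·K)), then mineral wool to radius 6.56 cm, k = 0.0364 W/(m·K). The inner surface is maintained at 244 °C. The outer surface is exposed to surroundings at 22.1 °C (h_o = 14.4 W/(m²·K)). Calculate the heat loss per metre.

Q' = 110 W/m

Series thermal resistances, inner to outer:
  R'_carbon steel = ln(0.0430/0.0343)/(2πk) = 0.2261/(2π·40.2) = 8.950×10^-4 m·K/W
  R'_mineral wool = ln(0.0656/0.0430)/(2πk) = 0.4224/(2π·0.0364) = 1.847 m·K/W
  R'_conv,out = 1/(2πr h) = 1/(2π·0.0656·14.4) = 0.1685 m·K/W
ΣR = 8.950×10^-4 + 1.847 + 0.1685 = 2.016 m·K/W
Q' = ΔT/ΣR = (244 °C − 22.1 °C)/2.016 = 110 W/m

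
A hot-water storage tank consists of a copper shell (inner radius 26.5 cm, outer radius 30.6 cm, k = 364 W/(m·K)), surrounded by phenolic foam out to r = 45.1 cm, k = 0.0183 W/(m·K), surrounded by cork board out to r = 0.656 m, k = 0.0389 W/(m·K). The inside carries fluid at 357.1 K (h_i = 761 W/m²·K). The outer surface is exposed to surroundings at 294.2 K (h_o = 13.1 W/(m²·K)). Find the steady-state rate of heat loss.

Series thermal resistances, inner to outer:
  R_conv,in = 1/(4πr²h) = 1/(4π·0.265²·761) = 0.001489 K/W
  R_copper = (1/0.265 − 1/0.306)/(4πk) = 0.5056/(4π·364) = 1.105×10^-4 K/W
  R_phenolic foam = (1/0.306 − 1/0.451)/(4πk) = 1.051/(4π·0.0183) = 4.569 K/W
  R_cork board = (1/0.451 − 1/0.656)/(4πk) = 0.6929/(4π·0.0389) = 1.417 K/W
  R_conv,out = 1/(4πr²h) = 1/(4π·0.656²·13.1) = 0.01412 K/W
ΣR = 0.001489 + 1.105×10^-4 + 4.569 + 1.417 + 0.01412 = 6.002 K/W
Q = ΔT/ΣR = (357.1 K − 294.2 K)/6.002 = 10.5 W

Q = 10.5 W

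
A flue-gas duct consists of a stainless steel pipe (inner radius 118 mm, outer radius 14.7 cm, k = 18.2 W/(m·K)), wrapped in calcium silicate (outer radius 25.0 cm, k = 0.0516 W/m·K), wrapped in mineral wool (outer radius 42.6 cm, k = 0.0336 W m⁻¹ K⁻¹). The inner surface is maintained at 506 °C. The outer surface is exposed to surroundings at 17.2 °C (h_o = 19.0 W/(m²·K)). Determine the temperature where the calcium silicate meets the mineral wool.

T = 314 °C

Resistance network (inner→outer):
  R'_stainless steel = ln(0.147/0.118)/(2πk) = 0.2197/(2π·18.2) = 0.001922 m·K/W
  R'_calcium silicate = ln(0.250/0.147)/(2πk) = 0.5310/(2π·0.0516) = 1.638 m·K/W
  R'_mineral wool = ln(0.426/0.250)/(2πk) = 0.5330/(2π·0.0336) = 2.525 m·K/W
  R'_conv,out = 1/(2πr h) = 1/(2π·0.426·19.0) = 0.01966 m·K/W
ΣR = 0.001922 + 1.638 + 2.525 + 0.01966 = 4.185 m·K/W
Q' = ΔT/ΣR = (506 °C − 17.2 °C)/4.185 = 116.8 W/m
From the inner boundary to the calcium silicate/mineral wool interface, ΣR_partial = 1.640 m·K/W.
T_interface = T_in − Q'·ΣR_partial = 506 °C − (116.8)(1.640) = 314 °C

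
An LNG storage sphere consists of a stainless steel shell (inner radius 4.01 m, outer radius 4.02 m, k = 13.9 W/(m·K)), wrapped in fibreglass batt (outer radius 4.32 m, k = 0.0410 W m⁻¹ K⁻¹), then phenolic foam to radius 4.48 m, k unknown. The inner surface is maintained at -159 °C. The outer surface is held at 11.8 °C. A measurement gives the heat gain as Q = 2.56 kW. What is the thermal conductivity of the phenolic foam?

ΣR = ΔT/Q = |-159 − 11.8|/2560 = 0.06672 K/W
Known resistances:
  R_stainless steel = (1/4.01 − 1/4.02)/(4πk) = 6.203×10^-4/(4π·13.9) = 3.551×10^-6 K/W
  R_fibreglass batt = (1/4.02 − 1/4.32)/(4πk) = 0.01727/(4π·0.0410) = 0.03353 K/W
R_phenolic foam = ΣR − ΣR_known = 0.06672 − 0.03353 = 0.03319 K/W
(1/r₁−1/r₂)/(4πk) = 0.03319 ⇒ k = 0.008267/(4π·0.03319) = 0.0198 W/m·K

k = 0.0198 W/m·K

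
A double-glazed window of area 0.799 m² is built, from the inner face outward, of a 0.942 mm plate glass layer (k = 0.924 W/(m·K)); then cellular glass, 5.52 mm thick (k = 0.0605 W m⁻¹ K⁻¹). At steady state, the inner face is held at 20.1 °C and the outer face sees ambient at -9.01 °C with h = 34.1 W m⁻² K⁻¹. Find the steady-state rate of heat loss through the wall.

Resistance network (inner→outer):
  R_plate glass = L/(kA) = 9.42×10^-4/(0.924·0.799) = 0.001276 K/W
  R_cellular glass = L/(kA) = 0.00552/(0.0605·0.799) = 0.1142 K/W
  R_conv,out = 1/(hA) = 1/(34.1·0.799) = 0.03670 K/W
ΣR = 0.001276 + 0.1142 + 0.03670 = 0.1522 K/W
Q = ΔT/ΣR = (20.1 °C − -9.01 °C)/0.1522 = 191 W

Q = 191 W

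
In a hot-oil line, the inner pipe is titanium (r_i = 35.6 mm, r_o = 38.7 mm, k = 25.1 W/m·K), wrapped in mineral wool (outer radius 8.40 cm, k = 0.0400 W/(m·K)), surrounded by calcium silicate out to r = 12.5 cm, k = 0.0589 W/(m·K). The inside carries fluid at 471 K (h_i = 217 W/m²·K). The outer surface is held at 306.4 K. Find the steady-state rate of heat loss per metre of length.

Q' = 39.4 W/m

Series thermal resistances, inner to outer:
  R'_conv,in = 1/(2πr h) = 1/(2π·0.0356·217) = 0.02060 m·K/W
  R'_titanium = ln(0.0387/0.0356)/(2πk) = 0.08349/(2π·25.1) = 5.294×10^-4 m·K/W
  R'_mineral wool = ln(0.0840/0.0387)/(2πk) = 0.7750/(2π·0.0400) = 3.084 m·K/W
  R'_calcium silicate = ln(0.125/0.0840)/(2πk) = 0.3975/(2π·0.0589) = 1.074 m·K/W
ΣR = 0.02060 + 5.294×10^-4 + 3.084 + 1.074 = 4.179 m·K/W
Q' = ΔT/ΣR = (471 K − 306.4 K)/4.179 = 39.4 W/m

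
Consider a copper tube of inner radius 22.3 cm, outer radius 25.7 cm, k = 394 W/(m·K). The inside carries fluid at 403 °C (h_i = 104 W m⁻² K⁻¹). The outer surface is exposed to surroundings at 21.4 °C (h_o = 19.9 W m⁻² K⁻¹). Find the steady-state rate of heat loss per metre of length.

Q' = 10.0 kW/m

Treat each layer as a resistance in series:
  R'_conv,in = 1/(2πr h) = 1/(2π·0.223·104) = 0.006862 m·K/W
  R'_copper = ln(0.257/0.223)/(2πk) = 0.1419/(2π·394) = 5.732×10^-5 m·K/W
  R'_conv,out = 1/(2πr h) = 1/(2π·0.257·19.9) = 0.03112 m·K/W
ΣR = 0.006862 + 5.732×10^-5 + 0.03112 = 0.03804 m·K/W
Q' = ΔT/ΣR = (403 °C − 21.4 °C)/0.03804 = 10000 W/m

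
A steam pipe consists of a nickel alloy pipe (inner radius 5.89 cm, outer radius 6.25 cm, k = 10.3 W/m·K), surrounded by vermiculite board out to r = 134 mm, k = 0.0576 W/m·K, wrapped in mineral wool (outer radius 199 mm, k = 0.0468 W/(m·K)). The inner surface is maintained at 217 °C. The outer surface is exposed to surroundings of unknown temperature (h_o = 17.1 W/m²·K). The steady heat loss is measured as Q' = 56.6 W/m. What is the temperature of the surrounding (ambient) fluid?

Sum the resistances:
  R'_nickel alloy = ln(0.0625/0.0589)/(2πk) = 0.05933/(2π·10.3) = 9.167×10^-4 m·K/W
  R'_vermiculite board = ln(0.134/0.0625)/(2πk) = 0.7627/(2π·0.0576) = 2.107 m·K/W
  R'_mineral wool = ln(0.199/0.134)/(2πk) = 0.3955/(2π·0.0468) = 1.345 m·K/W
  R'_conv,out = 1/(2πr h) = 1/(2π·0.199·17.1) = 0.04677 m·K/W
ΣR = 3.500 m·K/W
ΔT = Q'·ΣR = 56.6 × 3.500 = 198.1 K
Heat flows outward, so T_out = T_in − ΔT = 217 − 198.1 = 18.9 °C

T_out = 18.9 °C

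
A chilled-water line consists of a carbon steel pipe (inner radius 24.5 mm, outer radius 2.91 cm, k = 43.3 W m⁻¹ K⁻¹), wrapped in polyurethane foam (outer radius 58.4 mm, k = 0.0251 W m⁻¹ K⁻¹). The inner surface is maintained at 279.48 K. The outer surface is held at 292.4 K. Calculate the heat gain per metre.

Q' = 2.92 W/m

Series thermal resistances, inner to outer:
  R'_carbon steel = ln(0.0291/0.0245)/(2πk) = 0.1721/(2π·43.3) = 6.324×10^-4 m·K/W
  R'_polyurethane foam = ln(0.0584/0.0291)/(2πk) = 0.6966/(2π·0.0251) = 4.417 m·K/W
ΣR = 6.324×10^-4 + 4.417 = 4.418 m·K/W
Q' = ΔT/ΣR = (279.48 K − 292.4 K)/4.418 = -2.92 W/m
(Negative Q' ⇒ heat flows inward; heat gain = 2.92 W/m.)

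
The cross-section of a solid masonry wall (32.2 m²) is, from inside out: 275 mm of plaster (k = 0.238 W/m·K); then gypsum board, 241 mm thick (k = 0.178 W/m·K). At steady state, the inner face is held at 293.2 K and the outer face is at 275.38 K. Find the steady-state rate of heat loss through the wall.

Series thermal resistances, inner to outer:
  R_plaster = L/(kA) = 0.275/(0.238·32.2) = 0.03588 K/W
  R_gypsum board = L/(kA) = 0.241/(0.178·32.2) = 0.04205 K/W
ΣR = 0.03588 + 0.04205 = 0.07793 K/W
Q = ΔT/ΣR = (293.2 K − 275.38 K)/0.07793 = 229 W

Q = 229 W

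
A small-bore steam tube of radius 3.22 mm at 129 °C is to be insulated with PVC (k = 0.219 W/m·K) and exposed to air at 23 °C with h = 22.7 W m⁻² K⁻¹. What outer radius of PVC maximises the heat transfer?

r_cr = 0.965 cm

For a cylinder, r_cr = k_ins/h = 0.219/22.7 = 0.00965 m = 0.965 cm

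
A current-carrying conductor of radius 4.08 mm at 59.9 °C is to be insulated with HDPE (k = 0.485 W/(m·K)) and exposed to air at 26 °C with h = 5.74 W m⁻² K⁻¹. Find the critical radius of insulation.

For a cylinder, r_cr = k_ins/h = 0.485/5.74 = 0.0845 m = 8.45 cm

r_cr = 8.45 cm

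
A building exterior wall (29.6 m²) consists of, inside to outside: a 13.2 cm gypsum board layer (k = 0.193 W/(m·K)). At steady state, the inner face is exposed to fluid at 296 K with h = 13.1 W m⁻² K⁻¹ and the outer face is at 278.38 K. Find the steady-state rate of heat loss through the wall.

Q = 686 W

Treat each layer as a resistance in series:
  R_conv,in = 1/(hA) = 1/(13.1·29.6) = 0.002579 K/W
  R_gypsum board = L/(kA) = 0.132/(0.193·29.6) = 0.02311 K/W
ΣR = 0.002579 + 0.02311 = 0.02569 K/W
Q = ΔT/ΣR = (296 K − 278.38 K)/0.02569 = 686 W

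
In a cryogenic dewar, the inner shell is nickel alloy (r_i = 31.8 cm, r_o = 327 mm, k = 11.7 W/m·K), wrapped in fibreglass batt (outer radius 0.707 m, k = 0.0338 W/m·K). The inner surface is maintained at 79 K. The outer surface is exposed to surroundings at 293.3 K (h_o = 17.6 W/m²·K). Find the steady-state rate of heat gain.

Q = 55.2 W

Treat each layer as a resistance in series:
  R_nickel alloy = (1/0.318 − 1/0.327)/(4πk) = 0.08655/(4π·11.7) = 5.887×10^-4 K/W
  R_fibreglass batt = (1/0.327 − 1/0.707)/(4πk) = 1.644/(4π·0.0338) = 3.870 K/W
  R_conv,out = 1/(4πr²h) = 1/(4π·0.707²·17.6) = 0.009046 K/W
ΣR = 5.887×10^-4 + 3.870 + 0.009046 = 3.880 K/W
Q = ΔT/ΣR = (79 K − 293.3 K)/3.880 = -55.2 W
(Negative Q ⇒ heat flows inward; heat gain = 55.2 W.)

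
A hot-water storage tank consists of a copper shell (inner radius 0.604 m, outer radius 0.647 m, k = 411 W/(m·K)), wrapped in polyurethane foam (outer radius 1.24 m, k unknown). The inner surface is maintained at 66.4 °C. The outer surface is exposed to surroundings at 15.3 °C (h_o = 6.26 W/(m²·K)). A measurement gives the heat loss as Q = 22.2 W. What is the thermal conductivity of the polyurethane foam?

ΣR = ΔT/Q = |66.4 − 15.3|/22.2 = 2.302 K/W
Known resistances:
  R_copper = (1/0.604 − 1/0.647)/(4πk) = 0.1100/(4π·411) = 2.130×10^-5 K/W
  R_conv,out = 1/(4πr²h) = 1/(4π·1.24²·6.26) = 0.008267 K/W
R_polyurethane foam = ΣR − ΣR_known = 2.302 − 0.008288 = 2.294 K/W
(1/r₁−1/r₂)/(4πk) = 2.294 ⇒ k = 0.7391/(4π·2.294) = 0.0256 W/m·K

k = 0.0256 W/m·K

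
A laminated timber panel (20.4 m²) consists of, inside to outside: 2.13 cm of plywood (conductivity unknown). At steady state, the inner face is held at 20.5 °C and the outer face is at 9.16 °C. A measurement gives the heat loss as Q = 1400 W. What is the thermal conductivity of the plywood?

ΣR = ΔT/Q = |20.5 − 9.16|/1400 = 0.008100 K/W
L/(kA) = 0.008100 ⇒ k = 0.0213/(0.008100·20.4) = 0.129 W/m·K

k = 0.129 W/m·K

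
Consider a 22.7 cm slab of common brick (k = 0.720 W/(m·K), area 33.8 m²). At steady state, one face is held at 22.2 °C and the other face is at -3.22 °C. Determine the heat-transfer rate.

Q = kA·ΔT/L = 0.720 × 33.8 × |22.2 °C − -3.22 °C| / 0.227 = 2730 W

Q = 2.73 kW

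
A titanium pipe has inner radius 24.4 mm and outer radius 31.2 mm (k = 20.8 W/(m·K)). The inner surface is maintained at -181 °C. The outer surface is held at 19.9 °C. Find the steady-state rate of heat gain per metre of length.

Q' = 107 kW/m

Q' = 2πk·ΔT/ln(r₂/r₁) = 2π × 20.8 × 200.9 / ln(0.0312/0.0244) = 1.07×10^5 W/m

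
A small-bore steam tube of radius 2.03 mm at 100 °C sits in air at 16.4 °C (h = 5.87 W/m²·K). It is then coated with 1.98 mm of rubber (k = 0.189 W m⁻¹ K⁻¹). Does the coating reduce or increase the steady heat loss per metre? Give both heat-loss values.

increases: 6.26 → 11.4 W/m

Critical radius for a cylinder: r_cr = k/h = 0.0322 m = 3.22 cm.
Outer radius after coating: r₂ = 0.00203 + 0.00198 = 0.00401 m.
Since r₁ < r_cr and r₂ ≤ r_cr, the coating moves toward the maximum at r_cr — heat loss rises.
Bare: R = 1/(2πr₁h) = 13.36 m·K/W; Q = 83.6/13.36 = 6.26 W/m.
Coated: R = R_cond + R_conv = 7.335 m·K/W; Q = 83.6/7.335 = 11.4 W/m.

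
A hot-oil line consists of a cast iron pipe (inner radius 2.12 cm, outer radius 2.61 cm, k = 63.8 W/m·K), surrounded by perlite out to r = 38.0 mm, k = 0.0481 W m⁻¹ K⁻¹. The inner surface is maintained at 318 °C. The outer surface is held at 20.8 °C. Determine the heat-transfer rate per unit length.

Q' = 239 W/m

Series thermal resistances, inner to outer:
  R'_cast iron = ln(0.0261/0.0212)/(2πk) = 0.2079/(2π·63.8) = 5.187×10^-4 m·K/W
  R'_perlite = ln(0.0380/0.0261)/(2πk) = 0.3757/(2π·0.0481) = 1.243 m·K/W
ΣR = 5.187×10^-4 + 1.243 = 1.244 m·K/W
Q' = ΔT/ΣR = (318 °C − 20.8 °C)/1.244 = 239 W/m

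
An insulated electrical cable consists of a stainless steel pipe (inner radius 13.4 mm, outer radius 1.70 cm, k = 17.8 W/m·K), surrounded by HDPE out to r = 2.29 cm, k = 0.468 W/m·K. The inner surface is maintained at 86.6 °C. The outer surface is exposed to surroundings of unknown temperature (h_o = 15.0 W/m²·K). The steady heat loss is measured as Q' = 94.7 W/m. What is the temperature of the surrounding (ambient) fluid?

Series resistances:
  R'_stainless steel = ln(0.0170/0.0134)/(2πk) = 0.2380/(2π·17.8) = 0.002128 m·K/W
  R'_HDPE = ln(0.0229/0.0170)/(2πk) = 0.2979/(2π·0.468) = 0.1013 m·K/W
  R'_conv,out = 1/(2πr h) = 1/(2π·0.0229·15.0) = 0.4633 m·K/W
ΣR = 0.5668 m·K/W
ΔT = Q'·ΣR = 94.7 × 0.5668 = 53.68 K
Heat flows outward, so T_out = T_in − ΔT = 86.6 − 53.68 = 32.9 °C

T_out = 32.9 °C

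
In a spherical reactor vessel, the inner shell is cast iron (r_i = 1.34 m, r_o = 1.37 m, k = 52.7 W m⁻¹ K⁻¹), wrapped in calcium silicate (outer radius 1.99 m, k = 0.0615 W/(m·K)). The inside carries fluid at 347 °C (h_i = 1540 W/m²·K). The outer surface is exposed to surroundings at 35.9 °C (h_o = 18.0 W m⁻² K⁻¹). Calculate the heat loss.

Q = 1050 W

Resistance network (inner→outer):
  R_conv,in = 1/(4πr²h) = 1/(4π·1.34²·1540) = 2.878×10^-5 K/W
  R_cast iron = (1/1.34 − 1/1.37)/(4πk) = 0.01634/(4π·52.7) = 2.468×10^-5 K/W
  R_calcium silicate = (1/1.37 − 1/1.99)/(4πk) = 0.2274/(4π·0.0615) = 0.2943 K/W
  R_conv,out = 1/(4πr²h) = 1/(4π·1.99²·18.0) = 0.001116 K/W
ΣR = 2.878×10^-5 + 2.468×10^-5 + 0.2943 + 0.001116 = 0.2955 K/W
Q = ΔT/ΣR = (347 °C − 35.9 °C)/0.2955 = 1050 W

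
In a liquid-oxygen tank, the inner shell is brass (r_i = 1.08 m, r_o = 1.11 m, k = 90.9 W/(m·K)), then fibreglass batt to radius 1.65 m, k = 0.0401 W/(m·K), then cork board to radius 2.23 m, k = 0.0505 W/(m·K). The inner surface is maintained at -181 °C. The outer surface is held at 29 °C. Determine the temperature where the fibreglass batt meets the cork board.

Resistance network (inner→outer):
  R_brass = (1/1.08 − 1/1.11)/(4πk) = 0.02503/(4π·90.9) = 2.191×10^-5 K/W
  R_fibreglass batt = (1/1.11 − 1/1.65)/(4πk) = 0.2948/(4π·0.0401) = 0.5851 K/W
  R_cork board = (1/1.65 − 1/2.23)/(4πk) = 0.1576/(4π·0.0505) = 0.2484 K/W
ΣR = 2.191×10^-5 + 0.5851 + 0.2484 = 0.8335 K/W
Q = ΔT/ΣR = (-181 °C − 29 °C)/0.8335 = -251.9 W
From the inner boundary to the fibreglass batt/cork board interface, ΣR_partial = 0.5851 K/W.
T_interface = T_in − Q·ΣR_partial = -181 °C − (-251.9)(0.5851) = -33.6 °C

T = -33.6 °C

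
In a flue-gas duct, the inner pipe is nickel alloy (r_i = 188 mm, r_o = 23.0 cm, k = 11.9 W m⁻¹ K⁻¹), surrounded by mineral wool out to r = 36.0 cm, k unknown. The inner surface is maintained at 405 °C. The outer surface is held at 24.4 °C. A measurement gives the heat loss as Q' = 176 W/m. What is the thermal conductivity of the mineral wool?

ΣR = ΔT/Q' = |405 − 24.4|/176 = 2.163 m·K/W
Known resistances:
  R'_nickel alloy = ln(0.230/0.188)/(2πk) = 0.2016/(2π·11.9) = 0.002697 m·K/W
R_mineral wool = ΣR − ΣR_known = 2.163 − 0.002697 = 2.160 m·K/W
ln(r₂/r₁)/(2πk) = 2.160 ⇒ k = 0.4480/(2π·2.160) = 0.0330 W/m·K

k = 0.0330 W/m·K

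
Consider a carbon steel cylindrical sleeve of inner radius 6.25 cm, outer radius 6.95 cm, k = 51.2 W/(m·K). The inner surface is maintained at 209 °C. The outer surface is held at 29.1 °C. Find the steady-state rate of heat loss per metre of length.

Q' = 545 kW/m

Q' = 2πk·ΔT/ln(r₂/r₁) = 2π × 51.2 × 179.9 / ln(0.0695/0.0625) = 5.45×10^5 W/m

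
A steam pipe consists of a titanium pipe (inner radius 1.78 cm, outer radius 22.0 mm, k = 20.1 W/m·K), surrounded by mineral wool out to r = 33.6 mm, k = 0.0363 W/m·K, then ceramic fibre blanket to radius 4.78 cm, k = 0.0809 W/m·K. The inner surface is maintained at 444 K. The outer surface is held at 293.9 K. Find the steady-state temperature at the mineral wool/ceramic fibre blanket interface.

Resistance network (inner→outer):
  R'_titanium = ln(0.0220/0.0178)/(2πk) = 0.2118/(2π·20.1) = 0.001677 m·K/W
  R'_mineral wool = ln(0.0336/0.0220)/(2πk) = 0.4235/(2π·0.0363) = 1.857 m·K/W
  R'_ceramic fibre blanket = ln(0.0478/0.0336)/(2πk) = 0.3525/(2π·0.0809) = 0.6935 m·K/W
ΣR = 0.001677 + 1.857 + 0.6935 = 2.552 m·K/W
Q' = ΔT/ΣR = (444 K − 293.9 K)/2.552 = 58.82 W/m
From the inner boundary to the mineral wool/ceramic fibre blanket interface, ΣR_partial = 1.859 m·K/W.
T_interface = T_in − Q'·ΣR_partial = 444 K − (58.82)(1.859) = 334.7 K

T = 334.7 K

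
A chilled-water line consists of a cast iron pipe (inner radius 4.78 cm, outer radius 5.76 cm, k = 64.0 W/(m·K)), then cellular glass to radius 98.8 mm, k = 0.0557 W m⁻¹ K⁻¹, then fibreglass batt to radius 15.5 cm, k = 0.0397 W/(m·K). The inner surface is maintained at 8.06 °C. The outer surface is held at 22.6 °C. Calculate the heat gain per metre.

Q' = 4.34 W/m

Resistance network (inner→outer):
  R'_cast iron = ln(0.0576/0.0478)/(2πk) = 0.1865/(2π·64.0) = 4.638×10^-4 m·K/W
  R'_cellular glass = ln(0.0988/0.0576)/(2πk) = 0.5396/(2π·0.0557) = 1.542 m·K/W
  R'_fibreglass batt = ln(0.155/0.0988)/(2πk) = 0.4503/(2π·0.0397) = 1.805 m·K/W
ΣR = 4.638×10^-4 + 1.542 + 1.805 = 3.347 m·K/W
Q' = ΔT/ΣR = (8.06 °C − 22.6 °C)/3.347 = -4.34 W/m
(Negative Q' ⇒ heat flows inward; heat gain = 4.34 W/m.)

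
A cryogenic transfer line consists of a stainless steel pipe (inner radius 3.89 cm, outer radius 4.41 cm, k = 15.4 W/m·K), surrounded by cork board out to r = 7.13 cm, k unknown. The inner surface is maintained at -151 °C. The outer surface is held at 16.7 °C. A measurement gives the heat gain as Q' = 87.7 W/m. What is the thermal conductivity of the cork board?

k = 0.0400 W/m·K

ΣR = ΔT/Q' = |-151 − 16.7|/87.7 = 1.912 m·K/W
Known resistances:
  R'_stainless steel = ln(0.0441/0.0389)/(2πk) = 0.1255/(2π·15.4) = 0.001297 m·K/W
R_cork board = ΣR − ΣR_known = 1.912 − 0.001297 = 1.911 m·K/W
ln(r₂/r₁)/(2πk) = 1.911 ⇒ k = 0.4804/(2π·1.911) = 0.0400 W/m·K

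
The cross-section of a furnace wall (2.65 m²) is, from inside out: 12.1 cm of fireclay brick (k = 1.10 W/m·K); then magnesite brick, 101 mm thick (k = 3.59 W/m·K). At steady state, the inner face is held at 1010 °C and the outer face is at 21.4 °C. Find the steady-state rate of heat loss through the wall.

Resistance network (inner→outer):
  R_fireclay brick = L/(kA) = 0.121/(1.10·2.65) = 0.04151 K/W
  R_magnesite brick = L/(kA) = 0.101/(3.59·2.65) = 0.01062 K/W
ΣR = 0.04151 + 0.01062 = 0.05213 K/W
Q = ΔT/ΣR = (1010 °C − 21.4 °C)/0.05213 = 19000 W

Q = 19.0 kW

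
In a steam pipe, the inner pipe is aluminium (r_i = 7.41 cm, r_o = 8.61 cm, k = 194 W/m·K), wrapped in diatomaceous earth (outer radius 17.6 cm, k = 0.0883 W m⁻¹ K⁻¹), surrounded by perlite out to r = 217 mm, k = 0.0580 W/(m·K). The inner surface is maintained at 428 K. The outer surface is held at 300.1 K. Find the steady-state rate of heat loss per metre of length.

Series thermal resistances, inner to outer:
  R'_aluminium = ln(0.0861/0.0741)/(2πk) = 0.1501/(2π·194) = 1.231×10^-4 m·K/W
  R'_diatomaceous earth = ln(0.176/0.0861)/(2πk) = 0.7150/(2π·0.0883) = 1.289 m·K/W
  R'_perlite = ln(0.217/0.176)/(2πk) = 0.2094/(2π·0.0580) = 0.5746 m·K/W
ΣR = 1.231×10^-4 + 1.289 + 0.5746 = 1.864 m·K/W
Q' = ΔT/ΣR = (428 K − 300.1 K)/1.864 = 68.6 W/m

Q' = 68.6 W/m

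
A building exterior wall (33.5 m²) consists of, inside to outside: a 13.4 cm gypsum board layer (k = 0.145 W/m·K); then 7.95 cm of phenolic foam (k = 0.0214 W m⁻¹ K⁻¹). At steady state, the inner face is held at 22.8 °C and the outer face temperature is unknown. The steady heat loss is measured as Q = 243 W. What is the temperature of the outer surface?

Series resistances:
  R_gypsum board = L/(kA) = 0.134/(0.145·33.5) = 0.02759 K/W
  R_phenolic foam = L/(kA) = 0.0795/(0.0214·33.5) = 0.1109 K/W
ΣR = 0.1385 K/W
ΔT = Q·ΣR = 243 × 0.1385 = 33.66 K
Heat flows outward, so T_out = T_in − ΔT = 22.8 − 33.66 = -10.9 °C

T_out = -10.9 °C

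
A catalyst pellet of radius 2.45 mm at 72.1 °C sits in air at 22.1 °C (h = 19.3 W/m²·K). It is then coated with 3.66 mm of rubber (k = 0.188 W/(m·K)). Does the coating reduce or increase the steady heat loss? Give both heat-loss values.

Critical radius for a sphere: r_cr = 2k/h = 0.0195 m = 1.95 cm.
Outer radius after coating: r₂ = 0.00245 + 0.00366 = 0.00611 m.
Since r₁ < r_cr and r₂ ≤ r_cr, the coating moves toward the maximum at r_cr — heat loss rises.
Bare: R = 1/(4πr₁²h) = 686.9 K/W; Q = 50/686.9 = 0.0728 W.
Coated: R = R_cond + R_conv = 213.9 K/W; Q = 50/213.9 = 0.234 W.

increases: 0.0728 → 0.234 W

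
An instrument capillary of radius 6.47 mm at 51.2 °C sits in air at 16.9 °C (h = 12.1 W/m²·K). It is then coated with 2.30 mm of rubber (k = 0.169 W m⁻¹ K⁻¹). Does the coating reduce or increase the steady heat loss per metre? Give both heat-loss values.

Critical radius for a cylinder: r_cr = k/h = 0.0140 m = 1.40 cm.
Outer radius after coating: r₂ = 0.00647 + 0.00230 = 0.00877 m.
Since r₁ < r_cr and r₂ ≤ r_cr, the coating moves toward the maximum at r_cr — heat loss rises.
Bare: R = 1/(2πr₁h) = 2.033 m·K/W; Q = 34.3/2.033 = 16.9 W/m.
Coated: R = R_cond + R_conv = 1.786 m·K/W; Q = 34.3/1.786 = 19.2 W/m.

increases: 16.9 → 19.2 W/m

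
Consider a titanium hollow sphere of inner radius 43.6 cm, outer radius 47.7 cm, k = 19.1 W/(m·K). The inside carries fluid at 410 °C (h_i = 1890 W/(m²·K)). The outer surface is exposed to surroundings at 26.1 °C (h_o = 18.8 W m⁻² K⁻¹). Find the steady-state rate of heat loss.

Series thermal resistances, inner to outer:
  R_conv,in = 1/(4πr²h) = 1/(4π·0.436²·1890) = 2.215×10^-4 K/W
  R_titanium = (1/0.436 − 1/0.477)/(4πk) = 0.1971/(4π·19.1) = 8.214×10^-4 K/W
  R_conv,out = 1/(4πr²h) = 1/(4π·0.477²·18.8) = 0.01860 K/W
ΣR = 2.215×10^-4 + 8.214×10^-4 + 0.01860 = 0.01964 K/W
Q = ΔT/ΣR = (410 °C − 26.1 °C)/0.01964 = 19500 W

Q = 19.5 kW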